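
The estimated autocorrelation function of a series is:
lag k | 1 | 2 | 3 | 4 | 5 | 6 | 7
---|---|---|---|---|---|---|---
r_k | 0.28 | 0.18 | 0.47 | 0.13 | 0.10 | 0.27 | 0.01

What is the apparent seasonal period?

The largest autocorrelation is r_3 = 0.47; the remaining lags stay at or below 0.28. The elevated value at lag 1 (0.28), dropping to 0.18 at lag 2, reflects decaying short-term dependence rather than seasonality.
The dominant spike at lag 3 indicates a seasonal period of 3.

3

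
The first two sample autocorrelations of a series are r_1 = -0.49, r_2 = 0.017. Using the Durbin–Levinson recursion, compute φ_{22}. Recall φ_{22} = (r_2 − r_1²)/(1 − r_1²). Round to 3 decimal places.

φ_{22} = (r_2 − r_1²) / (1 − r_1²)
r_1² = (-0.49)² = 0.2401
Numerator = 0.017 − 0.2401 = -0.2231; denominator = 1 − 0.2401 = 0.7599
φ_{22} = -0.2231 / 0.7599 = -0.294

-0.294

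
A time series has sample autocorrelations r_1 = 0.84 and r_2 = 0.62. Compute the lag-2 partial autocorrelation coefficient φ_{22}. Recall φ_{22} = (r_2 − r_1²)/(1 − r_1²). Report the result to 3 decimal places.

-0.291

φ_{22} = (r_2 − r_1²) / (1 − r_1²)
r_1² = (0.84)² = 0.7056
Numerator = 0.62 − 0.7056 = -0.0856; denominator = 1 − 0.7056 = 0.2944
φ_{22} = -0.0856 / 0.2944 = -0.291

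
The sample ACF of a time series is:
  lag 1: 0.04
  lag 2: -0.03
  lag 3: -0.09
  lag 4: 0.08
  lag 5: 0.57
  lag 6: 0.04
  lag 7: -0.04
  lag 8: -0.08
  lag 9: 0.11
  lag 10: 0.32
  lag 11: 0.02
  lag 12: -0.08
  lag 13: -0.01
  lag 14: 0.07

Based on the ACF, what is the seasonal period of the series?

5

The largest autocorrelation is r_5 = 0.57, with a weaker echo at lag 10 (0.32); the remaining lags stay at or below 0.11.
The dominant spike at lag 5 indicates a seasonal period of 5.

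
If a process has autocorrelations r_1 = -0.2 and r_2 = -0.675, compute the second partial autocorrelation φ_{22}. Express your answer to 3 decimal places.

-0.745

φ_{22} = (r_2 − r_1²) / (1 − r_1²)
r_1² = (-0.2)² = 0.04
Numerator = -0.675 − 0.0400 = -0.7150; denominator = 1 − 0.0400 = 0.9600
φ_{22} = -0.7150 / 0.9600 = -0.745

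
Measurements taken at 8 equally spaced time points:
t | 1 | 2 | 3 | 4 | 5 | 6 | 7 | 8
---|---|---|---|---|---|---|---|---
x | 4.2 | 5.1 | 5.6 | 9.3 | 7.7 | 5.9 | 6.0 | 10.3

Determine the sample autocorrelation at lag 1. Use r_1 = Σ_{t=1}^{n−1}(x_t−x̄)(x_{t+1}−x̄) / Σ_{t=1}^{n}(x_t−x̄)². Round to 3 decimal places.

0.087

Mean x̄ = (4.2 + 5.1 + 5.6 + 9.3 + 7.7 + 5.9 + 6.0 + 10.3)/8 = 6.7625
Deviations from mean: -2.5625, -1.6625, -1.1625, 2.5375, 0.9375, -0.8625, -0.7625, 3.5375
Σ(x_t−x̄)(x_{t+1}−x̄) = (4.2602) + (1.9327) + (-2.9498) + (2.3789) + (-0.8086) + (0.6577) + (-2.6973) = 2.7736
Denominator Σ(x_t−x̄)² = 31.8388
r_1 = 2.7736 / 31.8388 = 0.087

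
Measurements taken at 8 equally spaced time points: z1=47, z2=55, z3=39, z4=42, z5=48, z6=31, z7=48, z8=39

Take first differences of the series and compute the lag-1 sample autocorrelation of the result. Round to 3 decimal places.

-0.701

First differences Δz: 8, -16, 3, 6, -17, 17, -9
Mean of differences = -1.1429
Numerator Σ(Δz_t−Δz̄)(Δz_{t+1}−Δz̄) = -711.3061
Denominator Σ(Δz_t−Δz̄)² = 1014.8571
r_1(Δz) = -711.3061 / 1014.8571 = -0.701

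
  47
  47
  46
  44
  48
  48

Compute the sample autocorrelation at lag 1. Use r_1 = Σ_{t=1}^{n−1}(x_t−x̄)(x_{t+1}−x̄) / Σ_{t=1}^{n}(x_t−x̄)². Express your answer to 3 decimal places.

-0.010

Mean x̄ = (47 + 47 + 46 + 44 + 48 + 48)/6 = 46.6667
Deviations from mean: 0.3333, 0.3333, -0.6667, -2.6667, 1.3333, 1.3333
Numerator Σ_{t=1}^{5}(x_t−x̄)(x_{t+1}−x̄) = -0.1111
Denominator Σ(x_t−x̄)² = 11.3333
r_1 = -0.1111 / 11.3333 = -0.010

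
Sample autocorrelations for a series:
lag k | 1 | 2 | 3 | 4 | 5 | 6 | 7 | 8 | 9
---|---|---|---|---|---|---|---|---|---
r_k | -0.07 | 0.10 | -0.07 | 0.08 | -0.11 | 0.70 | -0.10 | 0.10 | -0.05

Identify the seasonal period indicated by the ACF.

6

The largest autocorrelation is r_6 = 0.70; the remaining lags stay at or below 0.10.
The dominant spike at lag 6 indicates a seasonal period of 6.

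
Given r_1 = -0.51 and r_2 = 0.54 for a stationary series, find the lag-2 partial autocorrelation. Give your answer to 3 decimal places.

φ_{22} = (r_2 − r_1²) / (1 − r_1²)
r_1² = (-0.51)² = 0.2601
Numerator = 0.54 − 0.2601 = 0.2799; denominator = 1 − 0.2601 = 0.7399
φ_{22} = 0.2799 / 0.7399 = 0.378

0.378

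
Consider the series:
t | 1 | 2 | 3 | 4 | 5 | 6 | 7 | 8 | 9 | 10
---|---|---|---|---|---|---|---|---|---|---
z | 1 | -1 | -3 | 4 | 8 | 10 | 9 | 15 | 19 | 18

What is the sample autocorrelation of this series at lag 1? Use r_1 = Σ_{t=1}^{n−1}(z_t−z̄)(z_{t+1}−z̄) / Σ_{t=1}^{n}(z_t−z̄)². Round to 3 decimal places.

Mean z̄ = (1 − 1 − 3 + 4 + 8 + 10 + 9 + 15 + 19 + 18)/10 = 8.0000
Numerator Σ_{t=1}^{9}(z_t−z̄)(z_{t+1}−z̄) = 402.0000
Denominator Σ(z_t−z̄)² = 542.0000
r_1 = 402.0000 / 542.0000 = 0.742

0.742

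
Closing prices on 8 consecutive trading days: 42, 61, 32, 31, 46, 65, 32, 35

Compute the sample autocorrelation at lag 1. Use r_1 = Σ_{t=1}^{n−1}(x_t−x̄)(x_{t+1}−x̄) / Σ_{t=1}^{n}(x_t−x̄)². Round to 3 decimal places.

Mean x̄ = (42 + 61 + 32 + 31 + 46 + 65 + 32 + 35)/8 = 43.0000
Numerator Σ_{t=1}^{7}(x_t−x̄)(x_{t+1}−x̄) = -208.0000
Denominator Σ(x_t−x̄)² = 1268.0000
r_1 = -208.0000 / 1268.0000 = -0.164

-0.164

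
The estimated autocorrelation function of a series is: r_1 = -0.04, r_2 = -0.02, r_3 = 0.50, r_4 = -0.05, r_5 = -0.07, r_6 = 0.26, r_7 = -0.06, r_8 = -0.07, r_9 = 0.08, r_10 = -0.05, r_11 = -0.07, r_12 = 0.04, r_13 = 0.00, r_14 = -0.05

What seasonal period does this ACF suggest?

The largest autocorrelation is r_3 = 0.50, with a weaker echo at lag 6 (0.26); the remaining lags stay at or below 0.08.
The dominant spike at lag 3 indicates a seasonal period of 3.

3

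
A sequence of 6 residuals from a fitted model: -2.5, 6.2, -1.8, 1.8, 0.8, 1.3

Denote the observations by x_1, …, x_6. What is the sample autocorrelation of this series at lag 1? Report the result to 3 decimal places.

Mean x̄ = (-2.5 + 6.2 − 1.8 + 1.8 + 0.8 + 1.3)/6 = 0.9667
Deviations from mean: -3.4667, 5.2333, -2.7667, 0.8333, -0.1667, 0.3333
Numerator Σ_{t=1}^{5}(x_t−x̄)(x_{t+1}−x̄) = -35.1211
Denominator Σ(x_t−x̄)² = 47.8933
r_1 = -35.1211 / 47.8933 = -0.733

-0.733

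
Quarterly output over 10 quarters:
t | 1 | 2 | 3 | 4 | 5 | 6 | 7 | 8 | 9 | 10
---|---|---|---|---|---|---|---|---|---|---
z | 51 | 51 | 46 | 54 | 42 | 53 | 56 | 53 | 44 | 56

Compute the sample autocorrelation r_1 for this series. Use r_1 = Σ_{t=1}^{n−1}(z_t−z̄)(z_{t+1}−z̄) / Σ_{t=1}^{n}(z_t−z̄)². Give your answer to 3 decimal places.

-0.421

Mean z̄ = (51 + 51 + 46 + 54 + 42 + 53 + 56 + 53 + 44 + 56)/10 = 50.6000
Numerator Σ_{t=1}^{9}(z_t−z̄)(z_{t+1}−z̄) = -92.7600
Denominator Σ(z_t−z̄)² = 220.4000
r_1 = -92.7600 / 220.4000 = -0.421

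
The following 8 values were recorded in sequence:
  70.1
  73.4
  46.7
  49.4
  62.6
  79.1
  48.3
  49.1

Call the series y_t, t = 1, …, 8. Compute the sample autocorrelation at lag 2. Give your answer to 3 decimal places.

-0.628

Mean ȳ = (70.1 + 73.4 + 46.7 + 49.4 + 62.6 + 79.1 + 48.3 + 49.1)/8 = 59.8375
Deviations from mean: 10.2625, 13.5625, -13.1375, -10.4375, 2.7625, 19.2625, -11.5375, -10.7375
Σ(y_t−ȳ)(y_{t+2}−ȳ) = (-134.8236) + (-141.5586) + (-36.2923) + (-201.0523) + (-31.8723) + (-206.8311) = -752.4303
Denominator Σ(y_t−ȳ)² = 1197.8788
r_2 = -752.4303 / 1197.8788 = -0.628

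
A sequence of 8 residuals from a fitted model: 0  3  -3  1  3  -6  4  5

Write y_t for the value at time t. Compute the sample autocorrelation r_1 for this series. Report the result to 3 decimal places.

Mean ȳ = (0 + 3 − 3 + 1 + 3 − 6 + 4 + 5)/8 = 0.8750
Deviations from mean: -0.8750, 2.1250, -3.8750, 0.1250, 2.1250, -6.8750, 3.1250, 4.1250
Numerator Σ_{t=1}^{7}(y_t−ȳ)(y_{t+1}−ȳ) = -33.5156
Denominator Σ(y_t−ȳ)² = 98.8750
r_1 = -33.5156 / 98.8750 = -0.339

-0.339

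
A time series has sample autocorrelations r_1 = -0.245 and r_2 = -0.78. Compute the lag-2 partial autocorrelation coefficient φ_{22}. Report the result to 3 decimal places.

-0.894

φ_{22} = (r_2 − r_1²) / (1 − r_1²)
r_1² = (-0.245)² = 0.060025
Numerator = -0.78 − 0.0600 = -0.8400; denominator = 1 − 0.0600 = 0.9400
φ_{22} = -0.8400 / 0.9400 = -0.894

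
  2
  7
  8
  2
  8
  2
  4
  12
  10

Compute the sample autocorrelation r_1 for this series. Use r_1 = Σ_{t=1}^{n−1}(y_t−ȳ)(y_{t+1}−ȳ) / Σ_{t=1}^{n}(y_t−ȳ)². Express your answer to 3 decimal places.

Mean ȳ = (2 + 7 + 8 + 2 + 8 + 2 + 4 + 12 + 10)/9 = 6.1111
Numerator Σ_{t=1}^{8}(y_t−ȳ)(y_{t+1}−ȳ) = -6.1235
Denominator Σ(y_t−ȳ)² = 112.8889
r_1 = -6.1235 / 112.8889 = -0.054

-0.054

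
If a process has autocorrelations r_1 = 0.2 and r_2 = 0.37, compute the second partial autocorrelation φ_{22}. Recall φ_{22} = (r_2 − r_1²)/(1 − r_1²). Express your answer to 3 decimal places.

φ_{22} = (r_2 − r_1²) / (1 − r_1²)
r_1² = (0.2)² = 0.04
Numerator = 0.37 − 0.0400 = 0.3300; denominator = 1 − 0.0400 = 0.9600
φ_{22} = 0.3300 / 0.9600 = 0.344

0.344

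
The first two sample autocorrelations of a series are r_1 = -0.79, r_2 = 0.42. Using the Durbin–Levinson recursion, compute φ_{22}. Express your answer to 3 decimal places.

-0.543

φ_{22} = (r_2 − r_1²) / (1 − r_1²)
r_1² = (-0.79)² = 0.6241
Numerator = 0.42 − 0.6241 = -0.2041; denominator = 1 − 0.6241 = 0.3759
φ_{22} = -0.2041 / 0.3759 = -0.543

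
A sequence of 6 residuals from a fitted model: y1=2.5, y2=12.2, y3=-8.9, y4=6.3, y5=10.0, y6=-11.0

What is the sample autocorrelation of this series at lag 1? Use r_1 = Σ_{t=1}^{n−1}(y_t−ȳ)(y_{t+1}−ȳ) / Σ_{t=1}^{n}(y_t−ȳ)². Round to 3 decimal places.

Mean ȳ = (2.5 + 12.2 − 8.9 + 6.3 + 10.0 − 11.0)/6 = 1.8500
Deviations from mean: 0.6500, 10.3500, -10.7500, 4.4500, 8.1500, -12.8500
Σ(y_t−ȳ)(y_{t+1}−ȳ) = (6.7275) + (-111.2625) + (-47.8375) + (36.2675) + (-104.7275) = -220.8325
Denominator Σ(y_t−ȳ)² = 474.4550
r_1 = -220.8325 / 474.4550 = -0.465

-0.465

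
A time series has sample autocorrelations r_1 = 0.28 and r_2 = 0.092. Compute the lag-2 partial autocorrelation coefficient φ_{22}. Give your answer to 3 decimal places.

0.015

φ_{22} = (r_2 − r_1²) / (1 − r_1²)
r_1² = (0.28)² = 0.0784
Numerator = 0.092 − 0.0784 = 0.0136; denominator = 1 − 0.0784 = 0.9216
φ_{22} = 0.0136 / 0.9216 = 0.015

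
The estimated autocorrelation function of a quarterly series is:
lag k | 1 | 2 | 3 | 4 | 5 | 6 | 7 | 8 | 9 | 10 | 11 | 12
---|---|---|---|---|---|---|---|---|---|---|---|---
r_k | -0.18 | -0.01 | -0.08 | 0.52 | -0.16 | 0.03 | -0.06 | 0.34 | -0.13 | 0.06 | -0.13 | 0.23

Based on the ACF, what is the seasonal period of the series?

4

The largest autocorrelation is r_4 = 0.52, with weaker echoes at lags 8 (0.34) and 12 (0.23); the remaining lags stay at or below 0.06.
The dominant spike at lag 4 indicates a seasonal period of 4.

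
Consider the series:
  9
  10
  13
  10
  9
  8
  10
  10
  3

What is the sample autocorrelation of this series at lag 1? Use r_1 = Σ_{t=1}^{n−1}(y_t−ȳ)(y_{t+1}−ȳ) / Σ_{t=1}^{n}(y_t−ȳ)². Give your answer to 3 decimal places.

0.021

Mean ȳ = (9 + 10 + 13 + 10 + 9 + 8 + 10 + 10 + 3)/9 = 9.1111
Numerator Σ_{t=1}^{8}(y_t−ȳ)(y_{t+1}−ȳ) = 1.2099
Denominator Σ(y_t−ȳ)² = 56.8889
r_1 = 1.2099 / 56.8889 = 0.021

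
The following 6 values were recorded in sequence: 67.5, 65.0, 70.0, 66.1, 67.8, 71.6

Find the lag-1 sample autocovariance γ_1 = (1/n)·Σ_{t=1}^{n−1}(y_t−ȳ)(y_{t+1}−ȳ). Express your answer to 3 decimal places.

-1.440

Mean ȳ = (67.5 + 65.0 + 70.0 + 66.1 + 67.8 + 71.6)/6 = 68.0000
Σ_{t=1}^{5}(y_t−ȳ)(y_{t+1}−ȳ) = -8.6400
γ_1 = -8.6400 / 6 = -1.440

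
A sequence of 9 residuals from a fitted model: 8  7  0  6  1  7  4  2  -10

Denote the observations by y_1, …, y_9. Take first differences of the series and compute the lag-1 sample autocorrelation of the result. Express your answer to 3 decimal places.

-0.377

First differences Δy: -1, -7, 6, -5, 6, -3, -2, -12
Mean of differences = -2.2500
Numerator Σ(Δy_t−Δȳ)(Δy_{t+1}−Δȳ) = -99.3125
Denominator Σ(Δy_t−Δȳ)² = 263.5000
r_1(Δy) = -99.3125 / 263.5000 = -0.377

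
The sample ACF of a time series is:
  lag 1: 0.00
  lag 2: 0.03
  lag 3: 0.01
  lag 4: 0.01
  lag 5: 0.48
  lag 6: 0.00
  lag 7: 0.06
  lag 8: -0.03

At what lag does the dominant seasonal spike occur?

5

The largest autocorrelation is r_5 = 0.48; the remaining lags stay at or below 0.06.
The dominant spike at lag 5 indicates a seasonal period of 5.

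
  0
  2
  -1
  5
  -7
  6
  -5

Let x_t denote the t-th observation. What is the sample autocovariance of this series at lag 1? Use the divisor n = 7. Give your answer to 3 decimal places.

Mean x̄ = (0 + 2 − 1 + 5 − 7 + 6 − 5)/7 = 0.0000
Deviations: 0.0000, 2.0000, -1.0000, 5.0000, -7.0000, 6.0000, -5.0000
Σ_{t=1}^{6}(x_t−x̄)(x_{t+1}−x̄) = -114.0000
γ_1 = -114.0000 / 7 = -16.286

-16.286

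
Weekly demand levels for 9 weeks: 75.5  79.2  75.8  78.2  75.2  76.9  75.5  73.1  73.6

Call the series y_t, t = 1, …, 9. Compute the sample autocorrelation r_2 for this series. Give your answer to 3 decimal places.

0.271

Mean ȳ = (75.5 + 79.2 + 75.8 + 78.2 + 75.2 + 76.9 + 75.5 + 73.1 + 73.6)/9 = 75.8889
Numerator Σ_{t=1}^{7}(y_t−ȳ)(y_{t+2}−ȳ) = 8.4231
Denominator Σ(y_t−ȳ)² = 31.1289
r_2 = 8.4231 / 31.1289 = 0.271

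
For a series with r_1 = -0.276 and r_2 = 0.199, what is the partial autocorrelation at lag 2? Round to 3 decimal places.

0.133

φ_{22} = (r_2 − r_1²) / (1 − r_1²)
r_1² = (-0.276)² = 0.076176
Numerator = 0.199 − 0.0762 = 0.1228; denominator = 1 − 0.0762 = 0.9238
φ_{22} = 0.1228 / 0.9238 = 0.133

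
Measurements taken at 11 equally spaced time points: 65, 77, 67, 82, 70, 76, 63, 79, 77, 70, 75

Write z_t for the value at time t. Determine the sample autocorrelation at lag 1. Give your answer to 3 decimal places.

-0.604

Mean z̄ = (65 + 77 + 67 + 82 + 70 + 76 + 63 + 79 + 77 + 70 + 75)/11 = 72.8182
Numerator Σ_{t=1}^{10}(z_t−z̄)(z_{t+1}−z̄) = -229.3058
Denominator Σ(z_t−z̄)² = 379.6364
r_1 = -229.3058 / 379.6364 = -0.604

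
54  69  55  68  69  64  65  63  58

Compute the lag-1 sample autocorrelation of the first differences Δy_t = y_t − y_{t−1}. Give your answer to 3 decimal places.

-0.587

First differences Δy: 15, -14, 13, 1, -5, 1, -2, -5
Mean of differences = 0.5000
Numerator Σ(Δy_t−Δȳ)(Δy_{t+1}−Δȳ) = -378.2500
Denominator Σ(Δy_t−Δȳ)² = 644.0000
r_1(Δy) = -378.2500 / 644.0000 = -0.587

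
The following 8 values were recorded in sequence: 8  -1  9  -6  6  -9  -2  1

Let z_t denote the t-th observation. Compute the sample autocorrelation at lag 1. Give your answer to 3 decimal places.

-0.479

Mean z̄ = (8 − 1 + 9 − 6 + 6 − 9 − 2 + 1)/8 = 0.7500
Σ(z_t−z̄)(z_{t+1}−z̄) = (-12.6875) + (-14.4375) + (-55.6875) + (-35.4375) + (-51.1875) + (26.8125) + (-0.6875) = -143.3125
Denominator Σ(z_t−z̄)² = 299.5000
r_1 = -143.3125 / 299.5000 = -0.479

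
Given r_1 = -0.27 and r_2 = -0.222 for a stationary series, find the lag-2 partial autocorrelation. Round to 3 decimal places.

-0.318

φ_{22} = (r_2 − r_1²) / (1 − r_1²)
r_1² = (-0.27)² = 0.0729
Numerator = -0.222 − 0.0729 = -0.2949; denominator = 1 − 0.0729 = 0.9271
φ_{22} = -0.2949 / 0.9271 = -0.318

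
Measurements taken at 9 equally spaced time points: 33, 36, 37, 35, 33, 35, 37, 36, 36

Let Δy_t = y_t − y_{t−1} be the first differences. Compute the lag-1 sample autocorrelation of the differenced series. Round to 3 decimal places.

First differences Δy: 3, 1, -2, -2, 2, 2, -1, 0
Mean of differences = 0.3750
Numerator Σ(Δy_t−Δȳ)(Δy_{t+1}−Δȳ) = 2.8594
Denominator Σ(Δy_t−Δȳ)² = 25.8750
r_1(Δy) = 2.8594 / 25.8750 = 0.111

0.111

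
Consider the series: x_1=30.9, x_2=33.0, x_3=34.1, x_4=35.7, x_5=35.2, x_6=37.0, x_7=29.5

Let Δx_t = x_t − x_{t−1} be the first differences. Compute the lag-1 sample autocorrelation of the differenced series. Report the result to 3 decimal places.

-0.152

First differences Δx: 2.1, 1.1, 1.6, -0.5, 1.8, -7.5
Mean of differences = -0.2333
Numerator Σ(Δx_t−Δx̄)(Δx_{t+1}−Δx̄) = -10.2511
Denominator Σ(Δx_t−Δx̄)² = 67.5933
r_1(Δx) = -10.2511 / 67.5933 = -0.152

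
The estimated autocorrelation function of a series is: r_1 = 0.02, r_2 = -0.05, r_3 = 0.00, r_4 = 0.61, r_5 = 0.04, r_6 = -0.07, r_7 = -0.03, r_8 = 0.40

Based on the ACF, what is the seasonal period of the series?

4

The largest autocorrelation is r_4 = 0.61, with a weaker echo at lag 8 (0.40); the remaining lags stay at or below 0.04.
The dominant spike at lag 4 indicates a seasonal period of 4.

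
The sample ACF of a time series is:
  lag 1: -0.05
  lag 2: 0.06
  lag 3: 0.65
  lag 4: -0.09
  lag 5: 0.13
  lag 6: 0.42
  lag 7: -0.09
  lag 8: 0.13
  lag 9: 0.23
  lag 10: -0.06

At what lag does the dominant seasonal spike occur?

The largest autocorrelation is r_3 = 0.65, with weaker echoes at lags 6 (0.42) and 9 (0.23); the remaining lags stay at or below 0.13.
The dominant spike at lag 3 indicates a seasonal period of 3.

3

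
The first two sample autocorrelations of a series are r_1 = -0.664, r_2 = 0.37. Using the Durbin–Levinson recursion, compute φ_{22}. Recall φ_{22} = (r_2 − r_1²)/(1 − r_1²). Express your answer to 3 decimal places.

-0.127

φ_{22} = (r_2 − r_1²) / (1 − r_1²)
r_1² = (-0.664)² = 0.440896
Numerator = 0.37 − 0.4409 = -0.0709; denominator = 1 − 0.4409 = 0.5591
φ_{22} = -0.0709 / 0.5591 = -0.127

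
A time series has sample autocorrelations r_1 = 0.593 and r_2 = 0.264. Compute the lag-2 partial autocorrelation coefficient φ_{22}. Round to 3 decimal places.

φ_{22} = (r_2 − r_1²) / (1 − r_1²)
r_1² = (0.593)² = 0.351649
Numerator = 0.264 − 0.3516 = -0.0876; denominator = 1 − 0.3516 = 0.6484
φ_{22} = -0.0876 / 0.6484 = -0.135

-0.135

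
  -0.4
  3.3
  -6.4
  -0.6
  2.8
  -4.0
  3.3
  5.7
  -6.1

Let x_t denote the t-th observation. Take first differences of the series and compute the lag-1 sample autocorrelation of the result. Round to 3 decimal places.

First differences Δx: 3.7, -9.7, 5.8, 3.4, -6.8, 7.3, 2.4, -11.8
Mean of differences = -0.7125
Numerator Σ(Δx_t−Δx̄)(Δx_{t+1}−Δx̄) = -154.7877
Denominator Σ(Δx_t−Δx̄)² = 393.4488
r_1(Δx) = -154.7877 / 393.4488 = -0.393

-0.393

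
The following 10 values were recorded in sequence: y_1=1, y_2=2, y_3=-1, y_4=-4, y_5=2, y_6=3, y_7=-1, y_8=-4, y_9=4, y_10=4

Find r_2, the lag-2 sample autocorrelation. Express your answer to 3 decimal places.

Mean ȳ = (1 + 2 − 1 − 4 + 2 + 3 − 1 − 4 + 4 + 4)/10 = 0.6000
Numerator Σ_{t=1}^{8}(y_t−ȳ)(y_{t+2}−ȳ) = -54.7200
Denominator Σ(y_t−ȳ)² = 80.4000
r_2 = -54.7200 / 80.4000 = -0.681

-0.681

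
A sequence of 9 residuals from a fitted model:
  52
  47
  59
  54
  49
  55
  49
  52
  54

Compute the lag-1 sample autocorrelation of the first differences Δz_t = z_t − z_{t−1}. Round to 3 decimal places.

First differences Δz: -5, 12, -5, -5, 6, -6, 3, 2
Mean of differences = 0.2500
Numerator Σ(Δz_t−Δz̄)(Δz_{t+1}−Δz̄) = -174.3125
Denominator Σ(Δz_t−Δz̄)² = 303.5000
r_1(Δz) = -174.3125 / 303.5000 = -0.574

-0.574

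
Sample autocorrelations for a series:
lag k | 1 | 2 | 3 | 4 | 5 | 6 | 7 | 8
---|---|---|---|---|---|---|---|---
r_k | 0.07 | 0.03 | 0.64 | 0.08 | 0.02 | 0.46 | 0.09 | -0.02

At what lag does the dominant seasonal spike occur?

The largest autocorrelation is r_3 = 0.64, with a weaker echo at lag 6 (0.46); the remaining lags stay at or below 0.09.
The dominant spike at lag 3 indicates a seasonal period of 3.

3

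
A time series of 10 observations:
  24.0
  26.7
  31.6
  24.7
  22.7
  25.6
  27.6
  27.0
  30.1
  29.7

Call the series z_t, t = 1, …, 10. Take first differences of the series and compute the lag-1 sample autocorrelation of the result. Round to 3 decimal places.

First differences Δz: 2.7, 4.9, -6.9, -2.0, 2.9, 2.0, -0.6, 3.1, -0.4
Mean of differences = 0.6333
Numerator Σ(Δz_t−Δz̄)(Δz_{t+1}−Δz̄) = -13.6344
Denominator Σ(Δz_t−Δz̄)² = 101.8400
r_1(Δz) = -13.6344 / 101.8400 = -0.134

-0.134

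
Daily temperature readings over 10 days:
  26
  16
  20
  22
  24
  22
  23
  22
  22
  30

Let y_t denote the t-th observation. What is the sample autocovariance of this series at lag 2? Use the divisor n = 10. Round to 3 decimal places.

-1.168

Mean ȳ = (26 + 16 + 20 + 22 + 24 + 22 + 23 + 22 + 22 + 30)/10 = 22.7000
Σ_{t=1}^{8}(y_t−ȳ)(y_{t+2}−ȳ) = -11.6800
γ_2 = -11.6800 / 10 = -1.168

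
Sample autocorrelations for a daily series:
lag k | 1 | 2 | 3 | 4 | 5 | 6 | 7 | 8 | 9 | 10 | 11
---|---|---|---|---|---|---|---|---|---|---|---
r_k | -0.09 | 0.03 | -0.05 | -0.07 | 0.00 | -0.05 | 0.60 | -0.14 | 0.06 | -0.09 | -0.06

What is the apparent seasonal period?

7

The largest autocorrelation is r_7 = 0.60; the remaining lags stay at or below 0.06.
The dominant spike at lag 7 indicates a seasonal period of 7.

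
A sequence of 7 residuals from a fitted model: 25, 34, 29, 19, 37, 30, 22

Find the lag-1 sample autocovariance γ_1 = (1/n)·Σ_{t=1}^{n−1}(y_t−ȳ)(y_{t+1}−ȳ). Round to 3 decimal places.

-13.714

Mean ȳ = (25 + 34 + 29 + 19 + 37 + 30 + 22)/7 = 28.0000
Deviations: -3.0000, 6.0000, 1.0000, -9.0000, 9.0000, 2.0000, -6.0000
Σ_{t=1}^{6}(y_t−ȳ)(y_{t+1}−ȳ) = -96.0000
γ_1 = -96.0000 / 7 = -13.714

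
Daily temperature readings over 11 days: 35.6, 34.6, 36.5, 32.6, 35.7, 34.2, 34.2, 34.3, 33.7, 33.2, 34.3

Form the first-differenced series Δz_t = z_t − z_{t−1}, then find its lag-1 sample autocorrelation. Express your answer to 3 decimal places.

First differences Δz: -1.0, 1.9, -3.9, 3.1, -1.5, 0.0, 0.1, -0.6, -0.5, 1.1
Mean of differences = -0.1300
Numerator Σ(Δz_t−Δz̄)(Δz_{t+1}−Δz̄) = -26.5589
Denominator Σ(Δz_t−Δz̄)² = 33.3410
r_1(Δz) = -26.5589 / 33.3410 = -0.797

-0.797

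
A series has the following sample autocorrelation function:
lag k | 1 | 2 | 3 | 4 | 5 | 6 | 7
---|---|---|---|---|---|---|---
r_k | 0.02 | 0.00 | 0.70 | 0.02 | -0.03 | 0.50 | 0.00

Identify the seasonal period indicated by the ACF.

3

The largest autocorrelation is r_3 = 0.70, with a weaker echo at lag 6 (0.50); the remaining lags stay at or below 0.02.
The dominant spike at lag 3 indicates a seasonal period of 3.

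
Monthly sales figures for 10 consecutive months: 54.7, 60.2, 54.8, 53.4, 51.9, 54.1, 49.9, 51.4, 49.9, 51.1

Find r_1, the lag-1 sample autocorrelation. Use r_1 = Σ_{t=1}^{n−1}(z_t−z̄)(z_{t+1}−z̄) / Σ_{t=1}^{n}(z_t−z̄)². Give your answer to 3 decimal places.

0.425

Mean z̄ = (54.7 + 60.2 + 54.8 + 53.4 + 51.9 + 54.1 + 49.9 + 51.4 + 49.9 + 51.1)/10 = 53.1400
Numerator Σ_{t=1}^{9}(z_t−z̄)(z_{t+1}−z̄) = 36.4264
Denominator Σ(z_t−z̄)² = 85.7440
r_1 = 36.4264 / 85.7440 = 0.425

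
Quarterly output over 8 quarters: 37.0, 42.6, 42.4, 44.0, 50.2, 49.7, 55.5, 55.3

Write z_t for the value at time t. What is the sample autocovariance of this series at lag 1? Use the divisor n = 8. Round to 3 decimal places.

Mean z̄ = (37.0 + 42.6 + 42.4 + 44.0 + 50.2 + 49.7 + 55.5 + 55.3)/8 = 47.0875
Deviations: -10.0875, -4.4875, -4.6875, -3.0875, 3.1125, 2.6125, 8.4125, 8.2125
Σ_{t=1}^{7}(z_t−z̄)(z_{t+1}−z̄) = 170.3623
γ_1 = 170.3623 / 8 = 21.295

21.295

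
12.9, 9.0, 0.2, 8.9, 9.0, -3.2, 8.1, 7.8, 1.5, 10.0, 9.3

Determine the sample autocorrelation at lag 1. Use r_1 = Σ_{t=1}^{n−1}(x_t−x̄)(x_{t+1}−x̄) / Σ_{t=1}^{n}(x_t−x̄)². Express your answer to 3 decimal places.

Mean x̄ = (12.9 + 9.0 + 0.2 + 8.9 + 9.0 − 3.2 + 8.1 + 7.8 + 1.5 + 10.0 + 9.3)/11 = 6.6818
Numerator Σ_{t=1}^{10}(x_t−x̄)(x_{t+1}−x̄) = -59.4840
Denominator Σ(x_t−x̄)² = 241.9764
r_1 = -59.4840 / 241.9764 = -0.246

-0.246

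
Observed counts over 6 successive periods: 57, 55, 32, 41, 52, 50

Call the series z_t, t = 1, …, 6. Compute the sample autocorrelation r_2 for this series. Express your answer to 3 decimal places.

-0.604

Mean z̄ = (57 + 55 + 32 + 41 + 52 + 50)/6 = 47.8333
Deviations from mean: 9.1667, 7.1667, -15.8333, -6.8333, 4.1667, 2.1667
Numerator Σ_{t=1}^{4}(z_t−z̄)(z_{t+2}−z̄) = -274.8889
Denominator Σ(z_t−z̄)² = 454.8333
r_2 = -274.8889 / 454.8333 = -0.604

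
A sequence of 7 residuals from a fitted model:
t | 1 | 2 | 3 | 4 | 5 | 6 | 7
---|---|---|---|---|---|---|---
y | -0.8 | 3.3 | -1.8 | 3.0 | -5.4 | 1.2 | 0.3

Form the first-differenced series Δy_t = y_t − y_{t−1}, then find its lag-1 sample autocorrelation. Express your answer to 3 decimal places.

-0.813

First differences Δy: 4.1, -5.1, 4.8, -8.4, 6.6, -0.9
Mean of differences = 0.1833
Numerator Σ(Δy_t−Δȳ)(Δy_{t+1}−Δȳ) = -146.7386
Denominator Σ(Δy_t−Δȳ)² = 180.5883
r_1(Δy) = -146.7386 / 180.5883 = -0.813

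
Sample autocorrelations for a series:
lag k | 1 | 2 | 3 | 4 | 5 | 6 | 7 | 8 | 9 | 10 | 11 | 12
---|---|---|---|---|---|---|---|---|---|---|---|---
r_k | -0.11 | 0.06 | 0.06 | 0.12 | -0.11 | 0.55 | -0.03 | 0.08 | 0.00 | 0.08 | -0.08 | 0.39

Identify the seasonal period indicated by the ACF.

6

The largest autocorrelation is r_6 = 0.55, with a weaker echo at lag 12 (0.39); the remaining lags stay at or below 0.12.
The dominant spike at lag 6 indicates a seasonal period of 6.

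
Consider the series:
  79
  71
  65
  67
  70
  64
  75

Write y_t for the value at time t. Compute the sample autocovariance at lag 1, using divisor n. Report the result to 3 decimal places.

-1.309

Mean ȳ = (79 + 71 + 65 + 67 + 70 + 64 + 75)/7 = 70.1429
Deviations: 8.8571, 0.8571, -5.1429, -3.1429, -0.1429, -6.1429, 4.8571
Σ_{t=1}^{6}(y_t−ȳ)(y_{t+1}−ȳ) = -9.1633
γ_1 = -9.1633 / 7 = -1.309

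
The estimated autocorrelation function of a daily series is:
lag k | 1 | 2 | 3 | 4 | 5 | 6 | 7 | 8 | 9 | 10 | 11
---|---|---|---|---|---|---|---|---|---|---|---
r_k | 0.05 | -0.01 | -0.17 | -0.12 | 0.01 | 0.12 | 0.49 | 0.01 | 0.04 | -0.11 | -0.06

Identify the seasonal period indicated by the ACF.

7

The largest autocorrelation is r_7 = 0.49; the remaining lags stay at or below 0.12.
The dominant spike at lag 7 indicates a seasonal period of 7.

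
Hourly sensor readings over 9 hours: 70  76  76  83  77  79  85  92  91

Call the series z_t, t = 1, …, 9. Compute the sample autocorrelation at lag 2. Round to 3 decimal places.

Mean z̄ = (70 + 76 + 76 + 83 + 77 + 79 + 85 + 92 + 91)/9 = 81.0000
Σ(z_t−z̄)(z_{t+2}−z̄) = (55.0000) + (-10.0000) + (20.0000) + (-4.0000) + (-16.0000) + (-22.0000) + (40.0000) = 63.0000
Denominator Σ(z_t−z̄)² = 432.0000
r_2 = 63.0000 / 432.0000 = 0.146

0.146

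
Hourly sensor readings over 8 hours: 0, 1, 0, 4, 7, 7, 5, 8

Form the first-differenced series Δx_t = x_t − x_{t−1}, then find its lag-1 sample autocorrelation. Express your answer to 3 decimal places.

-0.158

First differences Δx: 1, -1, 4, 3, 0, -2, 3
Mean of differences = 1.1429
Numerator Σ(Δx_t−Δx̄)(Δx_{t+1}−Δx̄) = -4.8776
Denominator Σ(Δx_t−Δx̄)² = 30.8571
r_1(Δx) = -4.8776 / 30.8571 = -0.158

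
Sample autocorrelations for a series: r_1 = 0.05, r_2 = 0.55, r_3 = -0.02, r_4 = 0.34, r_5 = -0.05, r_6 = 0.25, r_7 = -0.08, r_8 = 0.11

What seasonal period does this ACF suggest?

2

The largest autocorrelation is r_2 = 0.55, with weaker echoes at lags 4 (0.34) and 6 (0.25); the remaining lags stay at or below 0.11.
The dominant spike at lag 2 indicates a seasonal period of 2.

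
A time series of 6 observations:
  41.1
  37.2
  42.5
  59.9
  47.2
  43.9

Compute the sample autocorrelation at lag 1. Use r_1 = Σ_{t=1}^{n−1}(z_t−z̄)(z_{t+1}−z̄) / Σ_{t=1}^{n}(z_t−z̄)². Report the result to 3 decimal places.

0.132

Mean z̄ = (41.1 + 37.2 + 42.5 + 59.9 + 47.2 + 43.9)/6 = 45.3000
Deviations from mean: -4.2000, -8.1000, -2.8000, 14.6000, 1.9000, -1.4000
Numerator Σ_{t=1}^{5}(z_t−z̄)(z_{t+1}−z̄) = 40.9000
Denominator Σ(z_t−z̄)² = 309.8200
r_1 = 40.9000 / 309.8200 = 0.132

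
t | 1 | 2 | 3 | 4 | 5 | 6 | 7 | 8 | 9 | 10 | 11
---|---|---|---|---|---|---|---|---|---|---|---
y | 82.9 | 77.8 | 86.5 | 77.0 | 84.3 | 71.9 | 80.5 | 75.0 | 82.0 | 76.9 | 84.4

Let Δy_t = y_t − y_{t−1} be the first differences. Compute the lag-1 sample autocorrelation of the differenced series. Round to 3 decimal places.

-0.872

First differences Δy: -5.1, 8.7, -9.5, 7.3, -12.4, 8.6, -5.5, 7.0, -5.1, 7.5
Mean of differences = 0.1500
Numerator Σ(Δy_t−Δȳ)(Δy_{t+1}−Δȳ) = -553.1675
Denominator Σ(Δy_t−Δȳ)² = 634.2450
r_1(Δy) = -553.1675 / 634.2450 = -0.872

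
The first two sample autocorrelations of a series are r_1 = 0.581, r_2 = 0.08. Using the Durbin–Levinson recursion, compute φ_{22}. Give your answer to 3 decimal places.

-0.389

φ_{22} = (r_2 − r_1²) / (1 − r_1²)
r_1² = (0.581)² = 0.337561
Numerator = 0.08 − 0.3376 = -0.2576; denominator = 1 − 0.3376 = 0.6624
φ_{22} = -0.2576 / 0.6624 = -0.389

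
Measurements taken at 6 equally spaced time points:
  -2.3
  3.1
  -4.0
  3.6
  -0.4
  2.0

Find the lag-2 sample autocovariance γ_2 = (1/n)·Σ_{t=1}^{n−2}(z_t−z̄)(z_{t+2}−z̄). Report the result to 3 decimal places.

Mean z̄ = (-2.3 + 3.1 − 4.0 + 3.6 − 0.4 + 2.0)/6 = 0.3333
Σ_{t=1}^{4}(z_t−z̄)(z_{t+2}−z̄) = 29.0711
γ_2 = 29.0711 / 6 = 4.845

4.845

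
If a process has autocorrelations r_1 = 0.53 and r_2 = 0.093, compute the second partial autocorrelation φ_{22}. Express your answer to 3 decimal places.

φ_{22} = (r_2 − r_1²) / (1 − r_1²)
r_1² = (0.53)² = 0.2809
Numerator = 0.093 − 0.2809 = -0.1879; denominator = 1 − 0.2809 = 0.7191
φ_{22} = -0.1879 / 0.7191 = -0.261

-0.261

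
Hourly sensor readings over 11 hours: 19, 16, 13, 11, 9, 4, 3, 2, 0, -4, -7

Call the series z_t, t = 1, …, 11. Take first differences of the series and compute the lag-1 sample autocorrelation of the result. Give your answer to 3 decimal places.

First differences Δz: -3, -3, -2, -2, -5, -1, -1, -2, -4, -3
Mean of differences = -2.6000
Numerator Σ(Δz_t−Δz̄)(Δz_{t+1}−Δz̄) = -1.7600
Denominator Σ(Δz_t−Δz̄)² = 14.4000
r_1(Δz) = -1.7600 / 14.4000 = -0.122

-0.122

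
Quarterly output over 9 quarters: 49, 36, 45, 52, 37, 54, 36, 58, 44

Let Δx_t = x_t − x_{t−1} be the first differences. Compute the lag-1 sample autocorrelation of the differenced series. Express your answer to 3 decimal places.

First differences Δx: -13, 9, 7, -15, 17, -18, 22, -14
Mean of differences = -0.6250
Numerator Σ(Δx_t−Δx̄)(Δx_{t+1}−Δx̄) = -1410.6406
Denominator Σ(Δx_t−Δx̄)² = 1813.8750
r_1(Δx) = -1410.6406 / 1813.8750 = -0.778

-0.778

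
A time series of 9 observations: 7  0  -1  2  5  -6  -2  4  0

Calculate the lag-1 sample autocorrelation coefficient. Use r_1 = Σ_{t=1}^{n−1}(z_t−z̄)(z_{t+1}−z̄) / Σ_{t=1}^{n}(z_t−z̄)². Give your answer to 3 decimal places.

Mean z̄ = (7 + 0 − 1 + 2 + 5 − 6 − 2 + 4 + 0)/9 = 1.0000
Numerator Σ_{t=1}^{8}(z_t−z̄)(z_{t+1}−z̄) = -21.0000
Denominator Σ(z_t−z̄)² = 126.0000
r_1 = -21.0000 / 126.0000 = -0.167

-0.167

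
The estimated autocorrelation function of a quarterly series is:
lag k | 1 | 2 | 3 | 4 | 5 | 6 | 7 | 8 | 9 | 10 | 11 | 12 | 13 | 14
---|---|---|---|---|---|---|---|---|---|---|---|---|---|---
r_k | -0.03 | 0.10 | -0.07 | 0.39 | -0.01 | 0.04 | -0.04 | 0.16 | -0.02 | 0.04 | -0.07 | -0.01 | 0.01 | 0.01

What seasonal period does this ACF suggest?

4

The largest autocorrelation is r_4 = 0.39, with a weaker echo at lag 8 (0.16); the remaining lags stay at or below 0.10.
The dominant spike at lag 4 indicates a seasonal period of 4.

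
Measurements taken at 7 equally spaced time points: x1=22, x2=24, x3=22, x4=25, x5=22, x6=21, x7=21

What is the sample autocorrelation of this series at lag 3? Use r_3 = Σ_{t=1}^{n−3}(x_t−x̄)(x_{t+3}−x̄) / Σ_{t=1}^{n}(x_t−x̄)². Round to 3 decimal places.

-0.353

Mean x̄ = (22 + 24 + 22 + 25 + 22 + 21 + 21)/7 = 22.4286
Σ(x_t−x̄)(x_{t+3}−x̄) = (-1.1020) + (-0.6735) + (0.6122) + (-3.6735) = -4.8367
Denominator Σ(x_t−x̄)² = 13.7143
r_3 = -4.8367 / 13.7143 = -0.353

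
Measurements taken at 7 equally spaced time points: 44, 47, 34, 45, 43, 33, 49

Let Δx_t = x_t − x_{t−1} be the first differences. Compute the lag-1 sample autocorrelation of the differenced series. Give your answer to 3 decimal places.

First differences Δx: 3, -13, 11, -2, -10, 16
Mean of differences = 0.8333
Numerator Σ(Δx_t−Δx̄)(Δx_{t+1}−Δx̄) = -333.0278
Denominator Σ(Δx_t−Δx̄)² = 654.8333
r_1(Δx) = -333.0278 / 654.8333 = -0.509

-0.509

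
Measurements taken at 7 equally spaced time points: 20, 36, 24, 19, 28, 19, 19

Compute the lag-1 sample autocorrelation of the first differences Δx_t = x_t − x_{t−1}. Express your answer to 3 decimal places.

-0.445

First differences Δx: 16, -12, -5, 9, -9, 0
Mean of differences = -0.1667
Numerator Σ(Δx_t−Δx̄)(Δx_{t+1}−Δx̄) = -260.8611
Denominator Σ(Δx_t−Δx̄)² = 586.8333
r_1(Δx) = -260.8611 / 586.8333 = -0.445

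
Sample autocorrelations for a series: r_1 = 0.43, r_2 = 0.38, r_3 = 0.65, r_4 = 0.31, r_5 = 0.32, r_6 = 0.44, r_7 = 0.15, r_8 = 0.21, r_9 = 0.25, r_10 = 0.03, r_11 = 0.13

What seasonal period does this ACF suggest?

3

The largest autocorrelation is r_3 = 0.65, with a weaker echo at lag 6 (0.44); the remaining lags stay at or below 0.43. The elevated value at lag 1 (0.43), dropping to 0.38 at lag 2, reflects decaying short-term dependence rather than seasonality.
The dominant spike at lag 3 indicates a seasonal period of 3.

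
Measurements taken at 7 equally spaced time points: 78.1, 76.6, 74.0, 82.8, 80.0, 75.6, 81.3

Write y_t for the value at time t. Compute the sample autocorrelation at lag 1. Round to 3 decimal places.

Mean ȳ = (78.1 + 76.6 + 74.0 + 82.8 + 80.0 + 75.6 + 81.3)/7 = 78.3429
Deviations from mean: -0.2429, -1.7429, -4.3429, 4.4571, 1.6571, -2.7429, 2.9571
Σ(y_t−ȳ)(y_{t+1}−ȳ) = (0.4233) + (7.5690) + (-19.3567) + (7.3861) + (-4.5453) + (-8.1110) = -16.6347
Denominator Σ(y_t−ȳ)² = 60.8371
r_1 = -16.6347 / 60.8371 = -0.273

-0.273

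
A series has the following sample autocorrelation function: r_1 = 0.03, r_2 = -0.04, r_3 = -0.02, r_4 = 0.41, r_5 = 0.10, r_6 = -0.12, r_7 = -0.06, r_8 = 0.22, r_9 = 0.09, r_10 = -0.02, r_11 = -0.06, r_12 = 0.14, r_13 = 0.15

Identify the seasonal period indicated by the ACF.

4

The largest autocorrelation is r_4 = 0.41, with a weaker echo at lag 8 (0.22); the remaining lags stay at or below 0.15.
The dominant spike at lag 4 indicates a seasonal period of 4.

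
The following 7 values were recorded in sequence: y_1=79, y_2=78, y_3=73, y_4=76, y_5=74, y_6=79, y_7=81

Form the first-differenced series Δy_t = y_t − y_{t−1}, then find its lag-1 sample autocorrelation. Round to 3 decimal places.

First differences Δy: -1, -5, 3, -2, 5, 2
Mean of differences = 0.3333
Numerator Σ(Δy_t−Δȳ)(Δy_{t+1}−Δȳ) = -16.4444
Denominator Σ(Δy_t−Δȳ)² = 67.3333
r_1(Δy) = -16.4444 / 67.3333 = -0.244

-0.244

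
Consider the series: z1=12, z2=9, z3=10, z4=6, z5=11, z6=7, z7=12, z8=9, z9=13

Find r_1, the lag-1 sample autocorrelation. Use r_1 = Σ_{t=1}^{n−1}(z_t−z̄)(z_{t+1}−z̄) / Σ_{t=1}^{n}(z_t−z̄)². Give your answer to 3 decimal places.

Mean z̄ = (12 + 9 + 10 + 6 + 11 + 7 + 12 + 9 + 13)/9 = 9.8889
Numerator Σ_{t=1}^{8}(z_t−z̄)(z_{t+1}−z̄) = -20.6790
Denominator Σ(z_t−z̄)² = 44.8889
r_1 = -20.6790 / 44.8889 = -0.461

-0.461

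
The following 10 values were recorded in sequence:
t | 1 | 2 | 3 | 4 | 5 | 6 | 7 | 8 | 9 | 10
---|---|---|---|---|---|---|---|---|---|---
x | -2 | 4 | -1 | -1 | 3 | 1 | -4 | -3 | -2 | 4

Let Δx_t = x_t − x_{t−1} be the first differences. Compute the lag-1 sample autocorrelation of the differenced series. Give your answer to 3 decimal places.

First differences Δx: 6, -5, 0, 4, -2, -5, 1, 1, 6
Mean of differences = 0.6667
Numerator Σ(Δx_t−Δx̄)(Δx_{t+1}−Δx̄) = -22.4444
Denominator Σ(Δx_t−Δx̄)² = 140.0000
r_1(Δx) = -22.4444 / 140.0000 = -0.160

-0.160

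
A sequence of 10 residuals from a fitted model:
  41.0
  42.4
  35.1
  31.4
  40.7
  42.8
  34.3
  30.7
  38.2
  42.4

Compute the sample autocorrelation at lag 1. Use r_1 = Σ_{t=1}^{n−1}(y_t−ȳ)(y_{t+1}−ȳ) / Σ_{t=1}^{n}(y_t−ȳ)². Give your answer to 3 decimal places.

Mean ȳ = (41.0 + 42.4 + 35.1 + 31.4 + 40.7 + 42.8 + 34.3 + 30.7 + 38.2 + 42.4)/10 = 37.9000
Numerator Σ_{t=1}^{9}(y_t−ȳ)(y_{t+1}−ȳ) = 22.5400
Denominator Σ(y_t−ȳ)² = 196.9400
r_1 = 22.5400 / 196.9400 = 0.114

0.114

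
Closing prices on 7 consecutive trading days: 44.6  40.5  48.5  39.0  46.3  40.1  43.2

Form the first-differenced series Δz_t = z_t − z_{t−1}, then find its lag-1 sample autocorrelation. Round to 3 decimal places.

-0.892

First differences Δz: -4.1, 8.0, -9.5, 7.3, -6.2, 3.1
Mean of differences = -0.2333
Numerator Σ(Δz_t−Δz̄)(Δz_{t+1}−Δz̄) = -242.7778
Denominator Σ(Δz_t−Δz̄)² = 272.0733
r_1(Δz) = -242.7778 / 272.0733 = -0.892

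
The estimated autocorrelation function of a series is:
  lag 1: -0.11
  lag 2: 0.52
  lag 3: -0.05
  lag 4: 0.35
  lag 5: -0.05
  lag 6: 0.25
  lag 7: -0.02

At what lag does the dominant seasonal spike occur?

2

The largest autocorrelation is r_2 = 0.52, with weaker echoes at lags 4 (0.35) and 6 (0.25); the remaining lags stay at or below -0.02.
The dominant spike at lag 2 indicates a seasonal period of 2.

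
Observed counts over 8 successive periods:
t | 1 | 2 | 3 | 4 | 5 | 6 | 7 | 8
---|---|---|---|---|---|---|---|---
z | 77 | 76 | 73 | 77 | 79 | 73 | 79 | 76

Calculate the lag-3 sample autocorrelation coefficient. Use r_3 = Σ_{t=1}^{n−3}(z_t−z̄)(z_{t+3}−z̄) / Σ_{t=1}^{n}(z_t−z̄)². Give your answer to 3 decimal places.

0.315

Mean z̄ = (77 + 76 + 73 + 77 + 79 + 73 + 79 + 76)/8 = 76.2500
Deviations from mean: 0.7500, -0.2500, -3.2500, 0.7500, 2.7500, -3.2500, 2.7500, -0.2500
Σ(z_t−z̄)(z_{t+3}−z̄) = (0.5625) + (-0.6875) + (10.5625) + (2.0625) + (-0.6875) = 11.8125
Denominator Σ(z_t−z̄)² = 37.5000
r_3 = 11.8125 / 37.5000 = 0.315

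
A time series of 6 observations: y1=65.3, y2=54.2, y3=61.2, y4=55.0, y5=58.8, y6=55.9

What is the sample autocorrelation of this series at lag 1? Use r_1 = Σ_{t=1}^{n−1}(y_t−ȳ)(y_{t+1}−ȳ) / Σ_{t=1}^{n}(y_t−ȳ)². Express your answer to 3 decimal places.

-0.578

Mean ȳ = (65.3 + 54.2 + 61.2 + 55.0 + 58.8 + 55.9)/6 = 58.4000
Deviations from mean: 6.9000, -4.2000, 2.8000, -3.4000, 0.4000, -2.5000
Numerator Σ_{t=1}^{5}(y_t−ȳ)(y_{t+1}−ȳ) = -52.6200
Denominator Σ(y_t−ȳ)² = 91.0600
r_1 = -52.6200 / 91.0600 = -0.578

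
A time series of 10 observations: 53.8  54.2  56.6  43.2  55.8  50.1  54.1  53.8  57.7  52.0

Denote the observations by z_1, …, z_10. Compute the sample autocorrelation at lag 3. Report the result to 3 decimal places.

Mean z̄ = (53.8 + 54.2 + 56.6 + 43.2 + 55.8 + 50.1 + 54.1 + 53.8 + 57.7 + 52.0)/10 = 53.1300
Σ(z_t−z̄)(z_{t+3}−z̄) = (-6.6531) + (2.8569) + (-10.5141) + (-9.6321) + (1.7889) + (-13.8471) + (-1.0961) = -37.0967
Denominator Σ(z_t−z̄)² = 152.1010
r_3 = -37.0967 / 152.1010 = -0.244

-0.244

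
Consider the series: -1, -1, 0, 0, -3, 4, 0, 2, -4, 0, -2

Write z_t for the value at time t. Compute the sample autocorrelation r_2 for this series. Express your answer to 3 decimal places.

0.311

Mean z̄ = (-1 − 1 + 0 + 0 − 3 + 4 + 0 + 2 − 4 + 0 − 2)/11 = -0.4545
Numerator Σ_{t=1}^{9}(z_t−z̄)(z_{t+2}−z̄) = 15.1322
Denominator Σ(z_t−z̄)² = 48.7273
r_2 = 15.1322 / 48.7273 = 0.311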